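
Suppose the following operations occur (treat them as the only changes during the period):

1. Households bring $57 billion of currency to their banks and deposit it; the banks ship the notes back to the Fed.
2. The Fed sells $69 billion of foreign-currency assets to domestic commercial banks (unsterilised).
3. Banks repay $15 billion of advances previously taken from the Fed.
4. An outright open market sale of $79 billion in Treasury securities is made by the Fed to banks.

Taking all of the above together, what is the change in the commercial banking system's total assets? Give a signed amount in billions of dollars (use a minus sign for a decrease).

Currency deposit $57 billion: bank balance sheets expand → +$57B.
FX sale $69 billion: just an asset swap on bank balance sheets → 0.
Discount-window repayment $15 billion: bank balance sheets shrink → −$15B.
OMO sale (to banks) $79 billion: just an asset swap on bank balance sheets → 0.
Net: 57 + 0 − 15 + 0 = +$42 billion.

+$42 billion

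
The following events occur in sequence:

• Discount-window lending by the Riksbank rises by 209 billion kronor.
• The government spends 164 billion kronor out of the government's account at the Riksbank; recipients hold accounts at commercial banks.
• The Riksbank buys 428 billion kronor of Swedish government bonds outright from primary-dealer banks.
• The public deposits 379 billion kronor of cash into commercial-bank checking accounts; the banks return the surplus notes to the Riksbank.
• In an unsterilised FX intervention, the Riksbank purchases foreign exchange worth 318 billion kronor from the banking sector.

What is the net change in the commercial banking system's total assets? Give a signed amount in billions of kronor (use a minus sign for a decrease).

+752 billion

Discount-window loan 209 billion kronor: bank balance sheets expand → +209B.
Government spending 164 billion kronor: bank balance sheets expand → +164B.
OMO purchase (from banks) 428 billion kronor: just an asset swap on bank balance sheets → 0.
Currency deposit 379 billion kronor: bank balance sheets expand → +379B.
FX purchase 318 billion kronor: just an asset swap on bank balance sheets → 0.
Net: 209 + 164 + 0 + 379 + 0 = +752 billion.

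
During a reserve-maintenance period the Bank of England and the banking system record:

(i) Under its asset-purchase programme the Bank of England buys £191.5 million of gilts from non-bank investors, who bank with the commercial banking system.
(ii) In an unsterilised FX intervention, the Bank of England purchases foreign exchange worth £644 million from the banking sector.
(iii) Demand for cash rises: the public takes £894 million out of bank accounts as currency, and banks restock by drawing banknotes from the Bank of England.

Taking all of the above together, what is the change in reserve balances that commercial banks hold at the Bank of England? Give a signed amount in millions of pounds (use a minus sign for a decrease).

Bank of England balance sheet:
  Assets:      Securities +£191.5M, Foreign assets +£644M
  Liabilities: Bank reserves −£58.5M, Currency in circulation +£894M
So the change in reserve balances that commercial banks hold at the Bank of England is -£58.5 million.

-£58.5 million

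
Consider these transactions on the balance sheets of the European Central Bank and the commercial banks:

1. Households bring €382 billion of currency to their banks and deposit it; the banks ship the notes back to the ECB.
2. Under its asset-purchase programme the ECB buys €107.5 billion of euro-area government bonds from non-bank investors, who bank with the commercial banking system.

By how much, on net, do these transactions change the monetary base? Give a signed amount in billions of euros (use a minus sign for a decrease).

+€107.5 billion

ECB balance sheet:
  Assets:      Securities +€107.5B
  Liabilities: Bank reserves +€489.5B, Currency in circulation −€382B
Monetary base = currency + reserves: −€382B + (+€489.5B) = +€107.5 billion.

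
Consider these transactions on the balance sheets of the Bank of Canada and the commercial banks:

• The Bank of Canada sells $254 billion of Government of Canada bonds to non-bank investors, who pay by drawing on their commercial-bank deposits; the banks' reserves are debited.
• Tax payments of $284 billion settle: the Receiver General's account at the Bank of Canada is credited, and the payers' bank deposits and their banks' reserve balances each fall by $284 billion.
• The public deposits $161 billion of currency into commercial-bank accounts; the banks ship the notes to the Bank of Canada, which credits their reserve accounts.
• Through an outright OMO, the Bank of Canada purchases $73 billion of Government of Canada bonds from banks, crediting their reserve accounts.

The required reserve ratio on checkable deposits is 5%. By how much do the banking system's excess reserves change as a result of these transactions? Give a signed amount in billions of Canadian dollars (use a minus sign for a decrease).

Asset sale (to non-banks) $254 billion: reserves −$254B, deposits −$254B.
Government account inflow $284 billion: reserves −$284B, deposits −$284B.
Currency deposit $161 billion: reserves +$161B, deposits +$161B.
OMO purchase (from banks) $73 billion: reserves +$73B, deposits 0.
Totals: Δreserves = −$304B, Δdeposits = −$377B.
Δrequired reserves = 5% × −$377B = −$18.85B.
Δexcess reserves = Δreserves − Δrequired = −$304B − (−$18.85B) = -$285.15 billion.

-$285.15 billion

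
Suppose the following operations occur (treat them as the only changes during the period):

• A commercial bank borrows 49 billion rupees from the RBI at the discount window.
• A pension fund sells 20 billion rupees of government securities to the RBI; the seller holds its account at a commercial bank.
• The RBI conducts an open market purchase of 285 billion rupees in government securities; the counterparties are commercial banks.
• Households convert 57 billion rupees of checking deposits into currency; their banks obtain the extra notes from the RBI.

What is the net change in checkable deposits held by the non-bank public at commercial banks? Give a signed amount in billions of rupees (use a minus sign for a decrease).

-37 billion

Discount-window loan 49 billion rupees: the counterparty is a bank, so public deposits are unchanged → 0.
Asset purchase (from non-banks) 20 billion rupees: non-bank counterparties' bank balances rise → +20B.
OMO purchase (from banks) 285 billion rupees: the counterparty is a bank, so public deposits are unchanged → 0.
Currency withdrawal 57 billion rupees: non-bank counterparties' bank balances fall → −57B.
Net: 0 + 20 + 0 − 57 = -37 billion.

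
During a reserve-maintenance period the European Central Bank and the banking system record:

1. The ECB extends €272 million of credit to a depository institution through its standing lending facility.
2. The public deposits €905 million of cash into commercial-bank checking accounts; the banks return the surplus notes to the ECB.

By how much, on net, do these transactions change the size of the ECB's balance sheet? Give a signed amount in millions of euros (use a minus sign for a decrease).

+€272 million

ECB balance sheet:
  Assets:      Loans to banks +€272M
  Liabilities: Bank reserves +€1177M, Currency in circulation −€905M
Change in total ECB assets = +€272 million.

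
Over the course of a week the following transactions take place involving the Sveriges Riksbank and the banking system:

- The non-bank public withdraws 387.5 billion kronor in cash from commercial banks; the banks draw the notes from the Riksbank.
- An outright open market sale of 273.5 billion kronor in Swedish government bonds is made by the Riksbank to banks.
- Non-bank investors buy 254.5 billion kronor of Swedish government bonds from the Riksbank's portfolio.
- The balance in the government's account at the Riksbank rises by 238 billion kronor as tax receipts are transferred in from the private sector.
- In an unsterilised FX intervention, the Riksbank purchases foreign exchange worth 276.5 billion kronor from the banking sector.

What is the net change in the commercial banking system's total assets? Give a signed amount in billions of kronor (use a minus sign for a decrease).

Currency withdrawal 387.5 billion kronor: bank balance sheets shrink → −387.5B.
OMO sale (to banks) 273.5 billion kronor: just an asset swap on bank balance sheets → 0.
Asset sale (to non-banks) 254.5 billion kronor: bank balance sheets shrink → −254.5B.
Government account inflow 238 billion kronor: bank balance sheets shrink → −238B.
FX purchase 276.5 billion kronor: just an asset swap on bank balance sheets → 0.
Net: −387.5 + 0 − 254.5 − 238 + 0 = -880 billion.

-880 billion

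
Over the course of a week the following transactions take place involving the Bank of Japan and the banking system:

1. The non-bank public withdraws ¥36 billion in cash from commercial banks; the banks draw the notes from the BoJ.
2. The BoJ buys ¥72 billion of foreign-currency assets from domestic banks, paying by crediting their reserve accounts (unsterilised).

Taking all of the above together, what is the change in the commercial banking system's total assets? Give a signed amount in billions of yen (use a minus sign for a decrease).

-¥36 billion

BoJ balance sheet:
  Assets:      Foreign assets +¥72B
  Liabilities: Bank reserves +¥36B, Currency in circulation +¥36B
Commercial banking system:
  Assets:      Reserves at CB +¥36B, Foreign assets −¥72B
  Liabilities: Checkable deposits −¥36B
Change in total bank assets = -¥36 billion.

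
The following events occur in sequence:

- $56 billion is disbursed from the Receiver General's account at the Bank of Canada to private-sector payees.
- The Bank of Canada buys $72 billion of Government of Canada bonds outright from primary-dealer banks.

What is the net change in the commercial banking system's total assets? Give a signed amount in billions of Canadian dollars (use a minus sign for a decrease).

Government spending $56 billion: bank balance sheets expand → +$56B.
OMO purchase (from banks) $72 billion: just an asset swap on bank balance sheets → 0.
Net: 56 + 0 = +$56 billion.

+$56 billion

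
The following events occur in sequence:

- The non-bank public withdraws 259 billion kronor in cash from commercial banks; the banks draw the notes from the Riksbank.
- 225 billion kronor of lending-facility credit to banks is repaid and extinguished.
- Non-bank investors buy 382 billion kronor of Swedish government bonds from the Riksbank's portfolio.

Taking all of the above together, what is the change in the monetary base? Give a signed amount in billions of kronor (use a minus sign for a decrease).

Riksbank balance sheet:
  Assets:      Securities −382B, Loans to banks −225B
  Liabilities: Bank reserves −866B, Currency in circulation +259B
Monetary base = currency + reserves: +259B + (−866B) = -607 billion.

-607 billion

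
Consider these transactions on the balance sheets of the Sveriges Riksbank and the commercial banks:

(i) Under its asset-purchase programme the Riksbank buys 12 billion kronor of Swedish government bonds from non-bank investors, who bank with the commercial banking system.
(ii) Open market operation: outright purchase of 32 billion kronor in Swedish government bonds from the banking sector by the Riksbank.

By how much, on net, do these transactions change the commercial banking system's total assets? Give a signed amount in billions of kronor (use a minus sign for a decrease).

+12 billion

Asset purchase (from non-banks) 12 billion kronor: bank balance sheets expand → +12B.
OMO purchase (from banks) 32 billion kronor: just an asset swap on bank balance sheets → 0.
Net: 12 + 0 = +12 billion.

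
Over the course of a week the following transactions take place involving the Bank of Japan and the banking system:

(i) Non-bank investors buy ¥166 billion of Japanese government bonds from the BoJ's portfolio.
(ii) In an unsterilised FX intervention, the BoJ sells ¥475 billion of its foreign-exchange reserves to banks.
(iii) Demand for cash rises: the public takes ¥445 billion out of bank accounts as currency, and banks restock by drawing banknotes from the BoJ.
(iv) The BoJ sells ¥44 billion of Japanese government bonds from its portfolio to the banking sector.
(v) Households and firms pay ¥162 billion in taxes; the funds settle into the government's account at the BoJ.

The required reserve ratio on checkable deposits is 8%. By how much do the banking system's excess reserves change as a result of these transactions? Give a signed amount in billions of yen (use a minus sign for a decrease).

Asset sale (to non-banks) ¥166 billion: reserves −¥166B, deposits −¥166B.
FX sale ¥475 billion: reserves −¥475B, deposits 0.
Currency withdrawal ¥445 billion: reserves −¥445B, deposits −¥445B.
OMO sale (to banks) ¥44 billion: reserves −¥44B, deposits 0.
Government account inflow ¥162 billion: reserves −¥162B, deposits −¥162B.
Totals: Δreserves = −¥1292B, Δdeposits = −¥773B.
Δrequired reserves = 8% × −¥773B = −¥61.84B.
Δexcess reserves = Δreserves − Δrequired = −¥1292B − (−¥61.84B) = -¥1230.16 billion.

-¥1230.16 billion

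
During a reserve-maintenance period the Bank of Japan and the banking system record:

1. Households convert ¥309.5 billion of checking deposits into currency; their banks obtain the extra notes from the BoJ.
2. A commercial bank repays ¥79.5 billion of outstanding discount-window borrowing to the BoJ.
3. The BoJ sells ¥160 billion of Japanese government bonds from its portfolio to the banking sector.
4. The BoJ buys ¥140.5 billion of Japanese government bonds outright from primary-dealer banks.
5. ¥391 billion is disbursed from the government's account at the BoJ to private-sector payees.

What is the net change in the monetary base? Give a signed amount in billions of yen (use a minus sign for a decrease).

+¥292 billion

BoJ balance sheet:
  Assets:      Securities −¥19.5B, Loans to banks −¥79.5B
  Liabilities: Bank reserves −¥17.5B, Currency in circulation +¥309.5B, Government deposits −¥391B
Monetary base = currency + reserves: +¥309.5B + (−¥17.5B) = +¥292 billion.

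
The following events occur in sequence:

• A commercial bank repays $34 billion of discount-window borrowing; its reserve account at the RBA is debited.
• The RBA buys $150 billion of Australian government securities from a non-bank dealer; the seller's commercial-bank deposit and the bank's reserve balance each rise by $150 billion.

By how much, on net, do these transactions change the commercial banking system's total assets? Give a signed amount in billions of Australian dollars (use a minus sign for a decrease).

+$116 billion

RBA balance sheet:
  Assets:      Securities +$150B, Loans to banks −$34B
  Liabilities: Bank reserves +$116B
Commercial banking system:
  Assets:      Reserves at CB +$116B
  Liabilities: Checkable deposits +$150B, Borrowings from CB −$34B
Change in total bank assets = +$116 billion.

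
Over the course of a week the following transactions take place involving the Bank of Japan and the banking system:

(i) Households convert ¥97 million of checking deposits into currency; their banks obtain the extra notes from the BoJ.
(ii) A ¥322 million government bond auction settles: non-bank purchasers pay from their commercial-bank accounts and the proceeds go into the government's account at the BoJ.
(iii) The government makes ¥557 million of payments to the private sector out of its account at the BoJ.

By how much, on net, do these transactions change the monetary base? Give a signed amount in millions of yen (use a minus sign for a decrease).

Currency withdrawal ¥97 million: just a shift between currency and reserves — both are base money → 0.
Government account inflow ¥322 million: reserves shift to a non-base liability → −¥322M.
Government spending ¥557 million: a non-base liability converts back to reserves → +¥557M.
Net: 0 − 322 + 557 = +¥235 million.

+¥235 million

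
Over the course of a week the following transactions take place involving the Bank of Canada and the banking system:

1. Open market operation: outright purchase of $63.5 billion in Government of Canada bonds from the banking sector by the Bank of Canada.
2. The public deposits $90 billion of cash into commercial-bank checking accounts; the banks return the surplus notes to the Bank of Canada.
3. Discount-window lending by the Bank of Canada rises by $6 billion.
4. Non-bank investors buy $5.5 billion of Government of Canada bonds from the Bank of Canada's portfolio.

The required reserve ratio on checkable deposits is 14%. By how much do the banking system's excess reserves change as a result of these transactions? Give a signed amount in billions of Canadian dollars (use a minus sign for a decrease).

OMO purchase (from banks) $63.5 billion: reserves +$63.5B, deposits 0.
Currency deposit $90 billion: reserves +$90B, deposits +$90B.
Discount-window loan $6 billion: reserves +$6B, deposits 0.
Asset sale (to non-banks) $5.5 billion: reserves −$5.5B, deposits −$5.5B.
Totals: Δreserves = +$154B, Δdeposits = +$84.5B.
Δrequired reserves = 14% × +$84.5B = +$11.83B.
Δexcess reserves = Δreserves − Δrequired = +$154B − (+$11.83B) = +$142.17 billion.

+$142.17 billion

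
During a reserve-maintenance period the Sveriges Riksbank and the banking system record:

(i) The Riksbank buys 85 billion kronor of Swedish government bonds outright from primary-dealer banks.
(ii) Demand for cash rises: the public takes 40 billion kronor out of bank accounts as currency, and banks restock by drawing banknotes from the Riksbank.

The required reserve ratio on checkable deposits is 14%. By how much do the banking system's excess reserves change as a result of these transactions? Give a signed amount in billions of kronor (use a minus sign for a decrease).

+50.6 billion

OMO purchase (from banks) 85 billion kronor: reserves +85B, deposits 0.
Currency withdrawal 40 billion kronor: reserves −40B, deposits −40B.
Totals: Δreserves = +45B, Δdeposits = −40B.
Δrequired reserves = 14% × −40B = −5.6B.
Δexcess reserves = Δreserves − Δrequired = +45B − (−5.6B) = +50.6 billion.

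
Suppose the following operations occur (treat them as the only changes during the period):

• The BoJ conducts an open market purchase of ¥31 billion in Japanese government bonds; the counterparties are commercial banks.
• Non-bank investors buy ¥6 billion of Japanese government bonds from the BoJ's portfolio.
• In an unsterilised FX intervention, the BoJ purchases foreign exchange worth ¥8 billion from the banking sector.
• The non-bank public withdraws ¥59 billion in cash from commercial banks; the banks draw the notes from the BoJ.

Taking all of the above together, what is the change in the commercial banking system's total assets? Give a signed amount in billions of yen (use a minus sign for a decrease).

-¥65 billion

OMO purchase (from banks) ¥31 billion: just an asset swap on bank balance sheets → 0.
Asset sale (to non-banks) ¥6 billion: bank balance sheets shrink → −¥6B.
FX purchase ¥8 billion: just an asset swap on bank balance sheets → 0.
Currency withdrawal ¥59 billion: bank balance sheets shrink → −¥59B.
Net: 0 − 6 + 0 − 59 = -¥65 billion.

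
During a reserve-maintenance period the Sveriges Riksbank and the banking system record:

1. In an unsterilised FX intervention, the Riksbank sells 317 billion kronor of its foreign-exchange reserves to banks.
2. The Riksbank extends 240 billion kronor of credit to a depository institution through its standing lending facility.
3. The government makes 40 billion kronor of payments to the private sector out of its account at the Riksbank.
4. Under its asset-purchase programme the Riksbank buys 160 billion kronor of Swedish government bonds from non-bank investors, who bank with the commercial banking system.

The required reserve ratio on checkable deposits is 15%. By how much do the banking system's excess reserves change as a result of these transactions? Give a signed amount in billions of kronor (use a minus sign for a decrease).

+93 billion

FX sale 317 billion kronor: reserves −317B, deposits 0.
Discount-window loan 240 billion kronor: reserves +240B, deposits 0.
Government spending 40 billion kronor: reserves +40B, deposits +40B.
Asset purchase (from non-banks) 160 billion kronor: reserves +160B, deposits +160B.
Totals: Δreserves = +123B, Δdeposits = +200B.
Δrequired reserves = 15% × +200B = +30B.
Δexcess reserves = Δreserves − Δrequired = +123B − (+30B) = +93 billion.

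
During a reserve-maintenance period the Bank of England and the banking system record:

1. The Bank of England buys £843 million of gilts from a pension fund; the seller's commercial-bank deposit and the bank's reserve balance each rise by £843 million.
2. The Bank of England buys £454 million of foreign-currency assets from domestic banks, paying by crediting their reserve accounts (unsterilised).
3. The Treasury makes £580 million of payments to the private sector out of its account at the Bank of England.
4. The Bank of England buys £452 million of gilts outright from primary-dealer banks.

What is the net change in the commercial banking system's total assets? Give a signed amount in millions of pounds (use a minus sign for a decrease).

+£1423 million

Bank of England balance sheet:
  Assets:      Securities +£1295M, Foreign assets +£454M
  Liabilities: Bank reserves +£2329M, Government deposits −£580M
Commercial banking system:
  Assets:      Reserves at CB +£2329M, Securities −£452M, Foreign assets −£454M
  Liabilities: Checkable deposits +£1423M
Change in total bank assets = +£1423 million.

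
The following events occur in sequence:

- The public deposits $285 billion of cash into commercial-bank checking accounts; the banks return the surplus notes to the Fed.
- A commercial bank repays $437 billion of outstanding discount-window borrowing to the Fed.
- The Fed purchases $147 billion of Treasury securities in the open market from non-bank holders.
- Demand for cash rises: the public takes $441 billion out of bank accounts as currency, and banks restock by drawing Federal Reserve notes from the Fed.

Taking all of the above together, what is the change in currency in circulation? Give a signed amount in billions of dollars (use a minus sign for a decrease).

+$156 billion

Currency deposit $285 billion: notes return to the central bank → −$285B.
Discount-window repayment $437 billion: no currency enters or leaves circulation → 0.
Asset purchase (from non-banks) $147 billion: no currency enters or leaves circulation → 0.
Currency withdrawal $441 billion: notes leave the central bank → +$441B.
Net: −285 + 0 + 0 + 441 = +$156 billion.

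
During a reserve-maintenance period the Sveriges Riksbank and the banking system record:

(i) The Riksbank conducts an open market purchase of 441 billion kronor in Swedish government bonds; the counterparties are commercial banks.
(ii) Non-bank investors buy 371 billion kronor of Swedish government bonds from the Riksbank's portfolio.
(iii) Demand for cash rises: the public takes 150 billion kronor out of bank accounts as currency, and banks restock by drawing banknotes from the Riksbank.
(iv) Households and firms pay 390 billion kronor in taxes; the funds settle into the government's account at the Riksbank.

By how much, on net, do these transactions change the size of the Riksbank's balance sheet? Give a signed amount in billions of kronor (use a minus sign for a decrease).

+70 billion

Riksbank balance sheet:
  Assets:      Securities +70B
  Liabilities: Bank reserves −470B, Currency in circulation +150B, Government deposits +390B
Change in total Riksbank assets = +70 billion.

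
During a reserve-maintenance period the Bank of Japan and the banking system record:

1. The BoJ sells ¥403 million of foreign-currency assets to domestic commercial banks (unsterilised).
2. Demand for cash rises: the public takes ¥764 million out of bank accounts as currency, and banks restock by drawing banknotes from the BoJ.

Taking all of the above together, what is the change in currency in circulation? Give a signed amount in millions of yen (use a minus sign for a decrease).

BoJ balance sheet:
  Assets:      Foreign assets −¥403M
  Liabilities: Bank reserves −¥1167M, Currency in circulation +¥764M
Commercial banking system:
  Assets:      Reserves at CB −¥1167M, Foreign assets +¥403M
  Liabilities: Checkable deposits −¥764M
So the change in currency in circulation is +¥764 million.

+¥764 million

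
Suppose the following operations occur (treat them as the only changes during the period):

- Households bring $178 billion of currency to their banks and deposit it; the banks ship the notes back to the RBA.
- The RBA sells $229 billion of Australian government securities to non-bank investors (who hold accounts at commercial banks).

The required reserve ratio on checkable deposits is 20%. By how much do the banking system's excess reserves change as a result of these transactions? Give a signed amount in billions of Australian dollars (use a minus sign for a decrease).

-$40.8 billion

Currency deposit $178 billion: reserves +$178B, deposits +$178B.
Asset sale (to non-banks) $229 billion: reserves −$229B, deposits −$229B.
Totals: Δreserves = −$51B, Δdeposits = −$51B.
Δrequired reserves = 20% × −$51B = −$10.2B.
Δexcess reserves = Δreserves − Δrequired = −$51B − (−$10.2B) = -$40.8 billion.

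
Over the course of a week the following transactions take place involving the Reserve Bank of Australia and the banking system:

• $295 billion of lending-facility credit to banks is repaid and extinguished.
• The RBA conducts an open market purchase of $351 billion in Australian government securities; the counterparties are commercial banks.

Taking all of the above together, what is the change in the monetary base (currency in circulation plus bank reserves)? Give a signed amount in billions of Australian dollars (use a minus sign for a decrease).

+$56 billion

Discount-window repayment $295 billion: RBA balance sheet contracts → −$295B.
OMO purchase (from banks) $351 billion: RBA balance sheet expands → +$351B.
Net: −295 + 351 = +$56 billion.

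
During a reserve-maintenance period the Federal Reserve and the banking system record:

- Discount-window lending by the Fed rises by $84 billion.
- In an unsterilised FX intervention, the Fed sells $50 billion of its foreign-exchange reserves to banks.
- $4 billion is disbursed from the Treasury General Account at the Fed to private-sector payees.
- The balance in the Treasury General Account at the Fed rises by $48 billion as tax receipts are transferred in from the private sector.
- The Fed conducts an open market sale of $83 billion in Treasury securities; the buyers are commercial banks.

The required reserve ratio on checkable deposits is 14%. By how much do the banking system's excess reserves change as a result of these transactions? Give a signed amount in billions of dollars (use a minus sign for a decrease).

Discount-window loan $84 billion: reserves +$84B, deposits 0.
FX sale $50 billion: reserves −$50B, deposits 0.
Government spending $4 billion: reserves +$4B, deposits +$4B.
Government account inflow $48 billion: reserves −$48B, deposits −$48B.
OMO sale (to banks) $83 billion: reserves −$83B, deposits 0.
Totals: Δreserves = −$93B, Δdeposits = −$44B.
Δrequired reserves = 14% × −$44B = −$6.16B.
Δexcess reserves = Δreserves − Δrequired = −$93B − (−$6.16B) = -$86.84 billion.

-$86.84 billion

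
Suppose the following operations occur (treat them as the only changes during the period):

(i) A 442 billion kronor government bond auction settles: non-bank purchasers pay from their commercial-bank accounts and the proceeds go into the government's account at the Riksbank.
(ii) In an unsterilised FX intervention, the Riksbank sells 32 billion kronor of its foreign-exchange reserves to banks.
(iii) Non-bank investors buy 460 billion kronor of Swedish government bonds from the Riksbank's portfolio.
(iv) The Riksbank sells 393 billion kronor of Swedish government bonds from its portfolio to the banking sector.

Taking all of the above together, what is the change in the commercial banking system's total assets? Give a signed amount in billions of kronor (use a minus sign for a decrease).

-902 billion

Government account inflow 442 billion kronor: bank balance sheets shrink → −442B.
FX sale 32 billion kronor: just an asset swap on bank balance sheets → 0.
Asset sale (to non-banks) 460 billion kronor: bank balance sheets shrink → −460B.
OMO sale (to banks) 393 billion kronor: just an asset swap on bank balance sheets → 0.
Net: −442 + 0 − 460 + 0 = -902 billion.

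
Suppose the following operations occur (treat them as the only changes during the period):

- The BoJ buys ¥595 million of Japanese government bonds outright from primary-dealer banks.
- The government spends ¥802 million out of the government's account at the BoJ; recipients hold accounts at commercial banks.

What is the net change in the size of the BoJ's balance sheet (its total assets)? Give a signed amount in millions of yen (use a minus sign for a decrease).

+¥595 million

BoJ balance sheet:
  Assets:      Securities +¥595M
  Liabilities: Bank reserves +¥1397M, Government deposits −¥802M
Change in total BoJ assets = +¥595 million.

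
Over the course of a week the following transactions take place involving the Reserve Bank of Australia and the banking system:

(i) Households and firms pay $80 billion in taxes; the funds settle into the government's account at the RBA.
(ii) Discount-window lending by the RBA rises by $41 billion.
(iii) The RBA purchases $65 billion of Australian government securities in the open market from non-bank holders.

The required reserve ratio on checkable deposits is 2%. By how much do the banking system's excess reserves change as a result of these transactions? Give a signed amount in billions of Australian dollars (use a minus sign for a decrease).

Government account inflow $80 billion: reserves −$80B, deposits −$80B.
Discount-window loan $41 billion: reserves +$41B, deposits 0.
Asset purchase (from non-banks) $65 billion: reserves +$65B, deposits +$65B.
Totals: Δreserves = +$26B, Δdeposits = −$15B.
Δrequired reserves = 2% × −$15B = −$0.3B.
Δexcess reserves = Δreserves − Δrequired = +$26B − (−$0.3B) = +$26.3 billion.

+$26.3 billion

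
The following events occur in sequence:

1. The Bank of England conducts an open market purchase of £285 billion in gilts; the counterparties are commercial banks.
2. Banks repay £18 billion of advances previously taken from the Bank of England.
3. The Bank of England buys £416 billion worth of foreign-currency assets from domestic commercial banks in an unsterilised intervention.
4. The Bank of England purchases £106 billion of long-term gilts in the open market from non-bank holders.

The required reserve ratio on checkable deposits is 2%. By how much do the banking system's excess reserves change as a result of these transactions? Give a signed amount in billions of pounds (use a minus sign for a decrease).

OMO purchase (from banks) £285 billion: reserves +£285B, deposits 0.
Discount-window repayment £18 billion: reserves −£18B, deposits 0.
FX purchase £416 billion: reserves +£416B, deposits 0.
Asset purchase (from non-banks) £106 billion: reserves +£106B, deposits +£106B.
Totals: Δreserves = +£789B, Δdeposits = +£106B.
Δrequired reserves = 2% × +£106B = +£2.12B.
Δexcess reserves = Δreserves − Δrequired = +£789B − (+£2.12B) = +£786.88 billion.

+£786.88 billion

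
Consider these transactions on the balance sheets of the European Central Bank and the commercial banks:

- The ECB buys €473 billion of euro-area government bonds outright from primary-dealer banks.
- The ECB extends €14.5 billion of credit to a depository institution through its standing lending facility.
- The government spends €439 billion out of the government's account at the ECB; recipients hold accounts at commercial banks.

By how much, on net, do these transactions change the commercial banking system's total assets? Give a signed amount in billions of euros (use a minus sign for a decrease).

+€453.5 billion

OMO purchase (from banks) €473 billion: just an asset swap on bank balance sheets → 0.
Discount-window loan €14.5 billion: bank balance sheets expand → +€14.5B.
Government spending €439 billion: bank balance sheets expand → +€439B.
Net: 0 + 14.5 + 439 = +€453.5 billion.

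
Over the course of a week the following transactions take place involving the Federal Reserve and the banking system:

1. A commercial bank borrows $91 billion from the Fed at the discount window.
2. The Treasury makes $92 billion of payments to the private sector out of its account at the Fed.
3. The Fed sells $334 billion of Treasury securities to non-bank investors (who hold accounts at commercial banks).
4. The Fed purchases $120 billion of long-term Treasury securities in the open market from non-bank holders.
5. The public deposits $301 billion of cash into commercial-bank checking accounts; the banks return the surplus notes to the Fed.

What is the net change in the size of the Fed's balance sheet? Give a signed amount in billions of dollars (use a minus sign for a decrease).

Discount-window loan $91 billion: a Fed asset is acquired → +$91B.
Government spending $92 billion: only the composition of liabilities changes → 0.
Asset sale (to non-banks) $334 billion: a Fed asset is shed → −$334B.
Asset purchase (from non-banks) $120 billion: a Fed asset is acquired → +$120B.
Currency deposit $301 billion: only the composition of liabilities changes → 0.
Net: 91 + 0 − 334 + 120 + 0 = -$123 billion.

-$123 billion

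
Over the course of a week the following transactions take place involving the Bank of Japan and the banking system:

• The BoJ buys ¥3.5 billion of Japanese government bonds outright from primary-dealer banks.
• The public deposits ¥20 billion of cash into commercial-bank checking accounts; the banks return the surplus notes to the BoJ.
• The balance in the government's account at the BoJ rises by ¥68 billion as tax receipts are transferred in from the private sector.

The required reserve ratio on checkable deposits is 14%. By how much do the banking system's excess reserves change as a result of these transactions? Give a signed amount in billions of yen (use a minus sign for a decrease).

-¥37.78 billion

OMO purchase (from banks) ¥3.5 billion: reserves +¥3.5B, deposits 0.
Currency deposit ¥20 billion: reserves +¥20B, deposits +¥20B.
Government account inflow ¥68 billion: reserves −¥68B, deposits −¥68B.
Totals: Δreserves = −¥44.5B, Δdeposits = −¥48B.
Δrequired reserves = 14% × −¥48B = −¥6.72B.
Δexcess reserves = Δreserves − Δrequired = −¥44.5B − (−¥6.72B) = -¥37.78 billion.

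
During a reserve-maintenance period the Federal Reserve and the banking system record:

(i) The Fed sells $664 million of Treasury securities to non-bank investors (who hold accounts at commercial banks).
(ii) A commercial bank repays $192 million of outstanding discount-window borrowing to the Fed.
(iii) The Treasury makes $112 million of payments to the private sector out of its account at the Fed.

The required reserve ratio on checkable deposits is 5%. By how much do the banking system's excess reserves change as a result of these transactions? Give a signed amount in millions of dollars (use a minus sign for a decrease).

Asset sale (to non-banks) $664 million: reserves −$664M, deposits −$664M.
Discount-window repayment $192 million: reserves −$192M, deposits 0.
Government spending $112 million: reserves +$112M, deposits +$112M.
Totals: Δreserves = −$744M, Δdeposits = −$552M.
Δrequired reserves = 5% × −$552M = −$27.6M.
Δexcess reserves = Δreserves − Δrequired = −$744M − (−$27.6M) = -$716.4 million.

-$716.4 million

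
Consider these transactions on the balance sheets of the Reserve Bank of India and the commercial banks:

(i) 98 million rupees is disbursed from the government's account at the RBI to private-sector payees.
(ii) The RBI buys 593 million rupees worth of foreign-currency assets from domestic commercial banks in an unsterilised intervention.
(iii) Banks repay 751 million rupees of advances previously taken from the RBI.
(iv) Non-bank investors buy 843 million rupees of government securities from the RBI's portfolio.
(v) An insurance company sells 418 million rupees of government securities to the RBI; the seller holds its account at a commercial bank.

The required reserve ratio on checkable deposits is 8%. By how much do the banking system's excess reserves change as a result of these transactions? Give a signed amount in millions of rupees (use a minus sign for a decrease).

-458.84 million

Government spending 98 million rupees: reserves +98M, deposits +98M.
FX purchase 593 million rupees: reserves +593M, deposits 0.
Discount-window repayment 751 million rupees: reserves −751M, deposits 0.
Asset sale (to non-banks) 843 million rupees: reserves −843M, deposits −843M.
Asset purchase (from non-banks) 418 million rupees: reserves +418M, deposits +418M.
Totals: Δreserves = −485M, Δdeposits = −327M.
Δrequired reserves = 8% × −327M = −26.16M.
Δexcess reserves = Δreserves − Δrequired = −485M − (−26.16M) = -458.84 million.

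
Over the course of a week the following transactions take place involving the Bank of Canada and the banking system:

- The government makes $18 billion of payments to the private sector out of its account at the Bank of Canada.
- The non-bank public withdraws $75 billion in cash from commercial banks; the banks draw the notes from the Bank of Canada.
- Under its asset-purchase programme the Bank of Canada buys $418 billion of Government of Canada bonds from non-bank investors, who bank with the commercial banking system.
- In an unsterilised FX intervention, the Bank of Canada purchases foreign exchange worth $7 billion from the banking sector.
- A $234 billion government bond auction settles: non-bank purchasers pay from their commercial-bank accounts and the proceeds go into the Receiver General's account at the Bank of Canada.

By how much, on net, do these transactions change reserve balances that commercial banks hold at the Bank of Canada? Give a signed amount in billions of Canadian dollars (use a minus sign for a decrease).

Government spending $18 billion: government payments flow into bank reserve accounts → +$18B.
Currency withdrawal $75 billion: banks swap reserves for currency → −$75B.
Asset purchase (from non-banks) $418 billion: the Bank of Canada pays by crediting reserve accounts → +$418B.
FX purchase $7 billion: the Bank of Canada pays by crediting reserve accounts → +$7B.
Government account inflow $234 billion: funds move from bank reserves into the government account → −$234B.
Net: 18 − 75 + 418 + 7 − 234 = +$134 billion.

+$134 billion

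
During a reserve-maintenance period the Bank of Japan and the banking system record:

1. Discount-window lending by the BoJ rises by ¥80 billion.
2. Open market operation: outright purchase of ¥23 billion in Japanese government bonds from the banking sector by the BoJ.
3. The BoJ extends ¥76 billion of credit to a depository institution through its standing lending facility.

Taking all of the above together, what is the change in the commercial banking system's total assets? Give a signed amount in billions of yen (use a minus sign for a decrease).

BoJ balance sheet:
  Assets:      Securities +¥23B, Loans to banks +¥156B
  Liabilities: Bank reserves +¥179B
Commercial banking system:
  Assets:      Reserves at CB +¥179B, Securities −¥23B
  Liabilities: Borrowings from CB +¥156B
Change in total bank assets = +¥156 billion.

+¥156 billion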